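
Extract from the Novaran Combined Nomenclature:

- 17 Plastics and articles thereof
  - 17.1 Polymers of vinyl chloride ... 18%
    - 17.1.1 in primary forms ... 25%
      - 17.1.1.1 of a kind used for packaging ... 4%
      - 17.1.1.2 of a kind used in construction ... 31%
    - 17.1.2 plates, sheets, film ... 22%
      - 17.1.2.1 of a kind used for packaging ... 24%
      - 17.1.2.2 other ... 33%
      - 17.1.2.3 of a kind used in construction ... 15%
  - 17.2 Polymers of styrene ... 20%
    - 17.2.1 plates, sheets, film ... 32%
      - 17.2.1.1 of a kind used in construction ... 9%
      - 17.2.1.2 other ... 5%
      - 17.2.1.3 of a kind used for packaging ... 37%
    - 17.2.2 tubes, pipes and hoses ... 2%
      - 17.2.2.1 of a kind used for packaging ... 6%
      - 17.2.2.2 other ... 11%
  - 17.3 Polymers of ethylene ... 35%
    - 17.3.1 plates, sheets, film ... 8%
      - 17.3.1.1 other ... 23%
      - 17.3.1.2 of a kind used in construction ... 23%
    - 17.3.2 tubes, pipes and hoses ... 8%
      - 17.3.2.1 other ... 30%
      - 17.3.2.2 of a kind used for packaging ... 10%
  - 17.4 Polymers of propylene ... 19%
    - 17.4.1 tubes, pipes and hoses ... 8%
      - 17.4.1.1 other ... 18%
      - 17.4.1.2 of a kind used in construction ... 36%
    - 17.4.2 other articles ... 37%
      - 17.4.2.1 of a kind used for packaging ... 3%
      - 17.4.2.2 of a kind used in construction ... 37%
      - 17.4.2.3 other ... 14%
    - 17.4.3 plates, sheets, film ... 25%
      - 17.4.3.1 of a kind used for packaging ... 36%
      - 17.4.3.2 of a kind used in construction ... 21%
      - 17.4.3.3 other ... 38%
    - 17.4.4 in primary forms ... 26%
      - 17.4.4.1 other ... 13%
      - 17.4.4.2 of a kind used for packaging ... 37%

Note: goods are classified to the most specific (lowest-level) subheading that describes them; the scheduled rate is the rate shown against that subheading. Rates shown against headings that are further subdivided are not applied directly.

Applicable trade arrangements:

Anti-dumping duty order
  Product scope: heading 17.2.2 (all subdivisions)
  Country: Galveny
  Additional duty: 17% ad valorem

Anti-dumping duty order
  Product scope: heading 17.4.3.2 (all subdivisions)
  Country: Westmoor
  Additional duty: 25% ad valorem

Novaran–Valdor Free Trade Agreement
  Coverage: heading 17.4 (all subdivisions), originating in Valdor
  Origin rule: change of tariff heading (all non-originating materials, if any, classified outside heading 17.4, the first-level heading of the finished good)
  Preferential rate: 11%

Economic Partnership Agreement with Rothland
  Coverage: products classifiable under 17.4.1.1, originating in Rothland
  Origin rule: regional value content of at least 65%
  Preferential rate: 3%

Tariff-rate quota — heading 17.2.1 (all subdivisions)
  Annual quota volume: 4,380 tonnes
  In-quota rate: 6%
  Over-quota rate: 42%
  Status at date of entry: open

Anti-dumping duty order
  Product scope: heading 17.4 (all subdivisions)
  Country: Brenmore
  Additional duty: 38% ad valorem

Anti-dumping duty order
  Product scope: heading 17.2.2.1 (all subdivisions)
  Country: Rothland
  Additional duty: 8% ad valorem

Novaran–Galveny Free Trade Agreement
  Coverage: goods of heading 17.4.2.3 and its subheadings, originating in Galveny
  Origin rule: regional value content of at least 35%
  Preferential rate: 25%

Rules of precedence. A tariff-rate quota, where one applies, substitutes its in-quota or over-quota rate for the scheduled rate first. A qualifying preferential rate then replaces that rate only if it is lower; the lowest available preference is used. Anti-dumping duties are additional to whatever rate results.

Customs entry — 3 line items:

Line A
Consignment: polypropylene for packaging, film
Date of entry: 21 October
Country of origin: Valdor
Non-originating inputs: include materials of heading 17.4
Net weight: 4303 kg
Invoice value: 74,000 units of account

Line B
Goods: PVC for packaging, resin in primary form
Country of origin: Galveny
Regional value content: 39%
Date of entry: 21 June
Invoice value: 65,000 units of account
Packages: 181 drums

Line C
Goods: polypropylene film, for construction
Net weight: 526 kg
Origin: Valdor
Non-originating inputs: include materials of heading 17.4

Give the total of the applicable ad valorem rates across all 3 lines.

61%

Line A: polypropylene → 17.4; film → 17.4.3; for packaging → 17.4.3.1. Scheduled 36%. Valdor agreement on 17.4: CTH not met. → 36%.
Line B: PVC → 17.1; resin in primary form → 17.1.1; for packaging → 17.1.1.1. Scheduled 4%. Galveny agreement on 17.4.2.3: 17.1.1.1 not covered. → 4%.
Line C: polypropylene → 17.4; film → 17.4.3; for construction → 17.4.3.2. Scheduled 21%. Valdor agreement on 17.4: CTH not met. → 21%.
Sum: 36% + 4% + 21% = 61%.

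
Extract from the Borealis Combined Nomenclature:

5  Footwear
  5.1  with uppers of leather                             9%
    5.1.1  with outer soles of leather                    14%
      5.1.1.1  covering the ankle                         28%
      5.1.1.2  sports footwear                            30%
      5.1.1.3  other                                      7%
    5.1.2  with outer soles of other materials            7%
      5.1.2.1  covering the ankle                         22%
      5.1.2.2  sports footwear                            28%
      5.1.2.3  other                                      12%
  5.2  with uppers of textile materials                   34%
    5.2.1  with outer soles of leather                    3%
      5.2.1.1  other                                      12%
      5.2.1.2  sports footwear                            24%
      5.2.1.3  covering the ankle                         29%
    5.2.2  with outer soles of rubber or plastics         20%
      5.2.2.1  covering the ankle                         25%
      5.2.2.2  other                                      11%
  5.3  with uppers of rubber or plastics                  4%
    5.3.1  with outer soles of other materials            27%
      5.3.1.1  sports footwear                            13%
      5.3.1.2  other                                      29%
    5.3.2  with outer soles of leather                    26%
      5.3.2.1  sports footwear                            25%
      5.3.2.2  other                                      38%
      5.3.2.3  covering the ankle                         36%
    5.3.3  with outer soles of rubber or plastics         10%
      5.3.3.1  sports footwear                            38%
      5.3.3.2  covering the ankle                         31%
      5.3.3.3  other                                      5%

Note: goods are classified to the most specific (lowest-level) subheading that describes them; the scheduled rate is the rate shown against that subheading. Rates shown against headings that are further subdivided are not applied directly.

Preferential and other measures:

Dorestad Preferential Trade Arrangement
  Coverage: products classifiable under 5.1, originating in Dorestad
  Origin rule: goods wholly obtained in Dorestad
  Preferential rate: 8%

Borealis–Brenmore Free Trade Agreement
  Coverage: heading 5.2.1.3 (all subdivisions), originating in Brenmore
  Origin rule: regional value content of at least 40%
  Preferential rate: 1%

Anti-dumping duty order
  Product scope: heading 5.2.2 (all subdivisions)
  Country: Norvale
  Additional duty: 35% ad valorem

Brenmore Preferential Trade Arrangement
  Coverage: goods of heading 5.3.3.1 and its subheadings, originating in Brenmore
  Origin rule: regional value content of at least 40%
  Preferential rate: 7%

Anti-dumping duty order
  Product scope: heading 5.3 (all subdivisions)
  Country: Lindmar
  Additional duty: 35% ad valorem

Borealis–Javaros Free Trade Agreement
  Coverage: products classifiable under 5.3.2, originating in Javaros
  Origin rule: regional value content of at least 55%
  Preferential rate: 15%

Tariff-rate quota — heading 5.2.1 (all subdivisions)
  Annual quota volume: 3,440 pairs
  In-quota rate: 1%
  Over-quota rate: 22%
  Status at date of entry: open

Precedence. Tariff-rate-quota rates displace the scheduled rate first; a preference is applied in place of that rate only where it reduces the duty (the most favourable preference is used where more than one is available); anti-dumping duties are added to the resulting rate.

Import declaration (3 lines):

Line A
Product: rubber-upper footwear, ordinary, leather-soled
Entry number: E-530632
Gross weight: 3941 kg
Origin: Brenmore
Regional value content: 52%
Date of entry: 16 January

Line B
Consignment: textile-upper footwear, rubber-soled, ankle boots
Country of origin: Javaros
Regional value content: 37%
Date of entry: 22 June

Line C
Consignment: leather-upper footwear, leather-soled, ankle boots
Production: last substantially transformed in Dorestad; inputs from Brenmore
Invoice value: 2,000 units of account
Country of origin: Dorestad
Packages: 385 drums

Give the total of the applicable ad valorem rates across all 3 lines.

91%

Line A: rubber-upper → 5.3; leather-soled → 5.3.2; ordinary → 5.3.2.2. Scheduled 38%. Brenmore agreement on 5.2.1.3: 5.3.2.2 not covered; Brenmore agreement on 5.3.3.1: 5.3.2.2 not covered. → 38%.
Line B: textile-upper → 5.2; rubber-soled → 5.2.2; ankle boots → 5.2.2.1. Scheduled 25%. Javaros agreement on 5.3.2: 5.2.2.1 not covered. → 25%.
Line C: leather-upper → 5.1; leather-soled → 5.1.1; ankle boots → 5.1.1.1. Scheduled 28%. Dorestad agreement on 5.1: not wholly obtained. → 28%.
Sum: 38% + 25% + 28% = 91%.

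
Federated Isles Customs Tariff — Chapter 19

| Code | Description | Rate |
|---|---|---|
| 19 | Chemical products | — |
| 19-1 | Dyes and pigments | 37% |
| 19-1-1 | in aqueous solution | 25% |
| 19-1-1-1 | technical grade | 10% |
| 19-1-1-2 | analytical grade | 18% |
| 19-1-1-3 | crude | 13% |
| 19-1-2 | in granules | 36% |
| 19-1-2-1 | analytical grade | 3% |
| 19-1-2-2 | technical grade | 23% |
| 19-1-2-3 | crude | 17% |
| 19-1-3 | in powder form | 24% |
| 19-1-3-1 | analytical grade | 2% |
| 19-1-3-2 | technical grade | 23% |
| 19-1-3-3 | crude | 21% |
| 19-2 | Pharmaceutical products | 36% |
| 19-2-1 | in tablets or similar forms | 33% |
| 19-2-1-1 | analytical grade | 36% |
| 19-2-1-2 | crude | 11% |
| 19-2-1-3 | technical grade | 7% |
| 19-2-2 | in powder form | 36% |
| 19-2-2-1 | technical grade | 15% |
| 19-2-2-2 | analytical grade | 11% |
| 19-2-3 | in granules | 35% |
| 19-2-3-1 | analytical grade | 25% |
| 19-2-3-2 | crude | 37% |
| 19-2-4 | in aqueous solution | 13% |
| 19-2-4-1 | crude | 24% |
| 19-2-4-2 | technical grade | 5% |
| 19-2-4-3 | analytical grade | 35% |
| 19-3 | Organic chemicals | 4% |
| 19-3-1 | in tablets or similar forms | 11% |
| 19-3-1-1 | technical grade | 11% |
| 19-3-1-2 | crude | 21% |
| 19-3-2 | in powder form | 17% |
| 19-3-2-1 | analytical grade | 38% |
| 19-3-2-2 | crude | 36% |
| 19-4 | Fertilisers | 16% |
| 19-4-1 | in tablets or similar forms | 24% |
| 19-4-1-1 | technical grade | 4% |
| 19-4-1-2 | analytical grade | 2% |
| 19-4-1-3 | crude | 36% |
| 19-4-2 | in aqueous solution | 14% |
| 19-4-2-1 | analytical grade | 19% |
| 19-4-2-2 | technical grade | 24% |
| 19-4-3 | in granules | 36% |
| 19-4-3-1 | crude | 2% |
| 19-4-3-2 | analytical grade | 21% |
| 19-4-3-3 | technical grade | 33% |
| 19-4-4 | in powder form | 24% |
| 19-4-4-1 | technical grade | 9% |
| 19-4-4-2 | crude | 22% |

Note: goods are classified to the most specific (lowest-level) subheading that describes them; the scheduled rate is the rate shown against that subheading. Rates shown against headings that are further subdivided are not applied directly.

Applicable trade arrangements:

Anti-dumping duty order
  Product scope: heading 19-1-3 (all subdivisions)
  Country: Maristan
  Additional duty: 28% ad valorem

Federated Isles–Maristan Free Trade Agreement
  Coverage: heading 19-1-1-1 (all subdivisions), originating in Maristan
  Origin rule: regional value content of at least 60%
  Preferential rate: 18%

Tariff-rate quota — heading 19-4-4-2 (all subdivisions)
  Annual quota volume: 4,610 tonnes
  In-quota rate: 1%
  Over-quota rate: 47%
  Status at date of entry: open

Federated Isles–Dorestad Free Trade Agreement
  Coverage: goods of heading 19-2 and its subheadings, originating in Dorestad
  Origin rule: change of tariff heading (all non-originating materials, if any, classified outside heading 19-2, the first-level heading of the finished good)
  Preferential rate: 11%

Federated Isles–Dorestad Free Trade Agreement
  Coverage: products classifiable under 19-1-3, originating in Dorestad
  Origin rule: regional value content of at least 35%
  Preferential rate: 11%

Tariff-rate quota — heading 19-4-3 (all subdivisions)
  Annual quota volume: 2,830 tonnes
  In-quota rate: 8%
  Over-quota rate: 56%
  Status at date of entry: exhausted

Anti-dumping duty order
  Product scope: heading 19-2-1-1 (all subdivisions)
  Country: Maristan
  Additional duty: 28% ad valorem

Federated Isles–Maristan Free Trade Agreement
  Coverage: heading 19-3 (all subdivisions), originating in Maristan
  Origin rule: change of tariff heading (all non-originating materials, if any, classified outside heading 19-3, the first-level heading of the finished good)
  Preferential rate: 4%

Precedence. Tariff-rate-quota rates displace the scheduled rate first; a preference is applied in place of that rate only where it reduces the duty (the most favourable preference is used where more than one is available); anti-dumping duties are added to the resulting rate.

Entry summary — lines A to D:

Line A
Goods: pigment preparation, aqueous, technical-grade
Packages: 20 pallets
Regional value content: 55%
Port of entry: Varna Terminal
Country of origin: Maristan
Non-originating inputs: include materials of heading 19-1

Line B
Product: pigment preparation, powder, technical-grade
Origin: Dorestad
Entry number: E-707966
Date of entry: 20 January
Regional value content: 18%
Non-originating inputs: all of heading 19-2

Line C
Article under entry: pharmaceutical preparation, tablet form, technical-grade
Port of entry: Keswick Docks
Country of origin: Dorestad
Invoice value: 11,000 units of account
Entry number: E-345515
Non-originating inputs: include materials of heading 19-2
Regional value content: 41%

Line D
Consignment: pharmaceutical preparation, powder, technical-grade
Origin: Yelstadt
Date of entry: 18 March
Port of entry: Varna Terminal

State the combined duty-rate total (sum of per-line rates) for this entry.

55%

Line A: pigment → 19-1; aqueous → 19-1-1; technical-grade → 19-1-1-1. Scheduled 10%. Maristan agreement on 19-1-1-1: RVC < 60%; Maristan agreement on 19-3: 19-1-1-1 not covered. → 10%.
Line B: pigment → 19-1; powder → 19-1-3; technical-grade → 19-1-3-2. Scheduled 23%. Dorestad agreement on 19-2: 19-1-3-2 not covered; Dorestad agreement on 19-1-3: RVC < 35%. → 23%.
Line C: pharmaceutical → 19-2; tablet form → 19-2-1; technical-grade → 19-2-1-3. Scheduled 7%. Dorestad agreement on 19-2: CTH not met; Dorestad agreement on 19-1-3: 19-2-1-3 not covered. → 7%.
Line D: pharmaceutical → 19-2; powder → 19-2-2; technical-grade → 19-2-2-1. Scheduled 15%. No special measure applies. → 15%.
Sum: 10% + 23% + 7% + 15% = 55%.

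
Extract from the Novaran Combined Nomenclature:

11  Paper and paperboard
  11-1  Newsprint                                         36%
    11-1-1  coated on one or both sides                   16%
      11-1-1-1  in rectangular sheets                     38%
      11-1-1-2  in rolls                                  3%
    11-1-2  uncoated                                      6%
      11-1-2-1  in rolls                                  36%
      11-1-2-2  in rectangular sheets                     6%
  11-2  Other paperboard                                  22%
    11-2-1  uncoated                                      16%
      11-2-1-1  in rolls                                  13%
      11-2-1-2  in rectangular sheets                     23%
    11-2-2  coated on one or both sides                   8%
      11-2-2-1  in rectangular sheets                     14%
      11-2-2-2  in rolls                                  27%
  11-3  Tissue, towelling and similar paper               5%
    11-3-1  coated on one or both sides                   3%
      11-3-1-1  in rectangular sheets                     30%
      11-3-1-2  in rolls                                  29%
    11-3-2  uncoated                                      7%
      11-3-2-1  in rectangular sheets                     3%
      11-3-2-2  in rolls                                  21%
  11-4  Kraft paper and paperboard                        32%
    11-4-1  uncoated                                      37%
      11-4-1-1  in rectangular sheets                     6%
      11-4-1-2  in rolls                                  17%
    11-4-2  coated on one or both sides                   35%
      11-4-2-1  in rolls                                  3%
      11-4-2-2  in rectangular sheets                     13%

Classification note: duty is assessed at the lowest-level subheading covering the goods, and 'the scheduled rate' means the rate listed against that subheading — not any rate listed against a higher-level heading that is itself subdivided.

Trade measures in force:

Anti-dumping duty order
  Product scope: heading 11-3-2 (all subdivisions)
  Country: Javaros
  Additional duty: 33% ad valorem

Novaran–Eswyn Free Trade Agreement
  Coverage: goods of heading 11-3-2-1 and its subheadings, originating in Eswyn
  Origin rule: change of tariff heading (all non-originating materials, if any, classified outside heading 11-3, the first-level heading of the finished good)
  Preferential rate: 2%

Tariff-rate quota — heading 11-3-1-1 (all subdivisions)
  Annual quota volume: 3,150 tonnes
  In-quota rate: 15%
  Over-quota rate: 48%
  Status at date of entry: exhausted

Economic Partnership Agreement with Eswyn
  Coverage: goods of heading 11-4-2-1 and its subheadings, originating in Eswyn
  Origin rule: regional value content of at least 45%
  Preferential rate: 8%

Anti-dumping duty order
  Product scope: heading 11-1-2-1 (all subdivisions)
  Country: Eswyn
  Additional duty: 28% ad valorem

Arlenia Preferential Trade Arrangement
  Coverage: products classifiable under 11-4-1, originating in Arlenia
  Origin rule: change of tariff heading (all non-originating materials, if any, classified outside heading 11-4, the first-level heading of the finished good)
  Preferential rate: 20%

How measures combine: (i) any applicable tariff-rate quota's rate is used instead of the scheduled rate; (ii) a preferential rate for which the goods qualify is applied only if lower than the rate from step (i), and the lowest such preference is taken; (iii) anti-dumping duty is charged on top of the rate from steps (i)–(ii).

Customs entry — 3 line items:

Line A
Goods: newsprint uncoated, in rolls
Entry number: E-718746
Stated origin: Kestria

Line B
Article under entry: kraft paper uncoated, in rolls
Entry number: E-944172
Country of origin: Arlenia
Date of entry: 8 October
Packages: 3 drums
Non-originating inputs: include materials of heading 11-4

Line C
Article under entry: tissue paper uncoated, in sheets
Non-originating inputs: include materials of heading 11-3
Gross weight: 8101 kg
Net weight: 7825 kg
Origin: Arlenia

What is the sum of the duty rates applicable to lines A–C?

56%

Line A: newsprint → 11-1; uncoated → 11-1-2; in rolls → 11-1-2-1. Scheduled 36%. No special measure applies. → 36%.
Line B: kraft paper → 11-4; uncoated → 11-4-1; in rolls → 11-4-1-2. Scheduled 17%. Arlenia agreement on 11-4-1: CTH not met. → 17%.
Line C: tissue paper → 11-3; uncoated → 11-3-2; in sheets → 11-3-2-1. Scheduled 3%. Arlenia agreement on 11-4-1: 11-3-2-1 not covered. → 3%.
Sum: 36% + 17% + 3% = 56%.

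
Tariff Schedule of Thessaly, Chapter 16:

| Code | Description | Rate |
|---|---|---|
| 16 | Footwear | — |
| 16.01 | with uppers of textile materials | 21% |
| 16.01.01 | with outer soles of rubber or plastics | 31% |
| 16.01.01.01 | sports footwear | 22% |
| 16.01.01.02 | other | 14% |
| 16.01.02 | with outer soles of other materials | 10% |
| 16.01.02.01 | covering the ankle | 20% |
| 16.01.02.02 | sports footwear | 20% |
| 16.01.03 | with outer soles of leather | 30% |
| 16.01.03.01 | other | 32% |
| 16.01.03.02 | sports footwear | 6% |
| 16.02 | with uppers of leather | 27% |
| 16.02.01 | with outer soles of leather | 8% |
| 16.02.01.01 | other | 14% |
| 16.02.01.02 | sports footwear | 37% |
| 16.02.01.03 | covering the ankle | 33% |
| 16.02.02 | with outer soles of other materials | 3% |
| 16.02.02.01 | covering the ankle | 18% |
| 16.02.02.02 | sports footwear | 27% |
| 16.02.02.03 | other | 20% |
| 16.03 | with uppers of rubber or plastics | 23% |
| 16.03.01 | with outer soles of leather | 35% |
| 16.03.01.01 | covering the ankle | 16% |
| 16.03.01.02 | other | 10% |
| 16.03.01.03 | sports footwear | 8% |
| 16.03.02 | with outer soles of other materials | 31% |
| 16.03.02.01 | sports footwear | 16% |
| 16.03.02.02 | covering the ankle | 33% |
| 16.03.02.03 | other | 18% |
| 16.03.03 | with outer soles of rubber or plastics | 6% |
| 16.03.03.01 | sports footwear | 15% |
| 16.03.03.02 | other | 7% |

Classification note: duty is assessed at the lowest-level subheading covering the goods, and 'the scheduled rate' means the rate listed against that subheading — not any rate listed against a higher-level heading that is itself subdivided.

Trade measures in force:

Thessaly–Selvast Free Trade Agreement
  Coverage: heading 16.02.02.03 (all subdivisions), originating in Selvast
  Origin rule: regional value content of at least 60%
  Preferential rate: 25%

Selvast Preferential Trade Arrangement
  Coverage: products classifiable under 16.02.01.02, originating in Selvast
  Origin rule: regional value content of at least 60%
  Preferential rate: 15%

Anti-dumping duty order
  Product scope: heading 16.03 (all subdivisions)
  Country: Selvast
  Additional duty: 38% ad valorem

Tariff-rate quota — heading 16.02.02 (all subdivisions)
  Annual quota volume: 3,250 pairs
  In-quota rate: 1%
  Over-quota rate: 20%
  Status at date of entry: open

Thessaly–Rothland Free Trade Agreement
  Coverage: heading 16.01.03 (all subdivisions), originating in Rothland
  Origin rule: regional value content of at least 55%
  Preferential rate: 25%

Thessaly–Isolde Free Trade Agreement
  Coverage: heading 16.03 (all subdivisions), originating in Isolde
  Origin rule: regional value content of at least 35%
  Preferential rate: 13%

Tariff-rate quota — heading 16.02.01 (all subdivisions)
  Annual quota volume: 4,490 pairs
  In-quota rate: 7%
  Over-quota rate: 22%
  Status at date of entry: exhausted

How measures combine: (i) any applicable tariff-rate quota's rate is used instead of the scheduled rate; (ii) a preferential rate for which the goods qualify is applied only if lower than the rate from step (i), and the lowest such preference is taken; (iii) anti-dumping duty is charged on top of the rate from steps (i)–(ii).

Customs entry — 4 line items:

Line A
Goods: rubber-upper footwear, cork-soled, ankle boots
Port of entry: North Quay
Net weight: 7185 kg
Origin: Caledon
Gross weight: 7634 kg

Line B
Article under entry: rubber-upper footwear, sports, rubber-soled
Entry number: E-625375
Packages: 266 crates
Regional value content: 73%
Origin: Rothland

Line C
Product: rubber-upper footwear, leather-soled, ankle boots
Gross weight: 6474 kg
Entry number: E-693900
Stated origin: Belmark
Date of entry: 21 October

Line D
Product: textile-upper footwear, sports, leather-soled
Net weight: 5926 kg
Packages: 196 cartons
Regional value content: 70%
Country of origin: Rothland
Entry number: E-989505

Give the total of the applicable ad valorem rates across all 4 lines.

70%

Line A: rubber-upper → 16.03; cork-soled → 16.03.02; ankle boots → 16.03.02.02. Scheduled 33%. No special measure applies. → 33%.
Line B: rubber-upper → 16.03; rubber-soled → 16.03.03; sports → 16.03.03.01. Scheduled 15%. Rothland agreement on 16.01.03: 16.03.03.01 not covered. → 15%.
Line C: rubber-upper → 16.03; leather-soled → 16.03.01; ankle boots → 16.03.01.01. Scheduled 16%. No special measure applies. → 16%.
Line D: textile-upper → 16.01; leather-soled → 16.01.03; sports → 16.01.03.02. Scheduled 6%. Rothland agreement on 16.01.03: RVC ≥ 55% → 25% available; preference 25% not lower than 6% → no reduction. → 6%.
Sum: 33% + 15% + 16% + 6% = 70%.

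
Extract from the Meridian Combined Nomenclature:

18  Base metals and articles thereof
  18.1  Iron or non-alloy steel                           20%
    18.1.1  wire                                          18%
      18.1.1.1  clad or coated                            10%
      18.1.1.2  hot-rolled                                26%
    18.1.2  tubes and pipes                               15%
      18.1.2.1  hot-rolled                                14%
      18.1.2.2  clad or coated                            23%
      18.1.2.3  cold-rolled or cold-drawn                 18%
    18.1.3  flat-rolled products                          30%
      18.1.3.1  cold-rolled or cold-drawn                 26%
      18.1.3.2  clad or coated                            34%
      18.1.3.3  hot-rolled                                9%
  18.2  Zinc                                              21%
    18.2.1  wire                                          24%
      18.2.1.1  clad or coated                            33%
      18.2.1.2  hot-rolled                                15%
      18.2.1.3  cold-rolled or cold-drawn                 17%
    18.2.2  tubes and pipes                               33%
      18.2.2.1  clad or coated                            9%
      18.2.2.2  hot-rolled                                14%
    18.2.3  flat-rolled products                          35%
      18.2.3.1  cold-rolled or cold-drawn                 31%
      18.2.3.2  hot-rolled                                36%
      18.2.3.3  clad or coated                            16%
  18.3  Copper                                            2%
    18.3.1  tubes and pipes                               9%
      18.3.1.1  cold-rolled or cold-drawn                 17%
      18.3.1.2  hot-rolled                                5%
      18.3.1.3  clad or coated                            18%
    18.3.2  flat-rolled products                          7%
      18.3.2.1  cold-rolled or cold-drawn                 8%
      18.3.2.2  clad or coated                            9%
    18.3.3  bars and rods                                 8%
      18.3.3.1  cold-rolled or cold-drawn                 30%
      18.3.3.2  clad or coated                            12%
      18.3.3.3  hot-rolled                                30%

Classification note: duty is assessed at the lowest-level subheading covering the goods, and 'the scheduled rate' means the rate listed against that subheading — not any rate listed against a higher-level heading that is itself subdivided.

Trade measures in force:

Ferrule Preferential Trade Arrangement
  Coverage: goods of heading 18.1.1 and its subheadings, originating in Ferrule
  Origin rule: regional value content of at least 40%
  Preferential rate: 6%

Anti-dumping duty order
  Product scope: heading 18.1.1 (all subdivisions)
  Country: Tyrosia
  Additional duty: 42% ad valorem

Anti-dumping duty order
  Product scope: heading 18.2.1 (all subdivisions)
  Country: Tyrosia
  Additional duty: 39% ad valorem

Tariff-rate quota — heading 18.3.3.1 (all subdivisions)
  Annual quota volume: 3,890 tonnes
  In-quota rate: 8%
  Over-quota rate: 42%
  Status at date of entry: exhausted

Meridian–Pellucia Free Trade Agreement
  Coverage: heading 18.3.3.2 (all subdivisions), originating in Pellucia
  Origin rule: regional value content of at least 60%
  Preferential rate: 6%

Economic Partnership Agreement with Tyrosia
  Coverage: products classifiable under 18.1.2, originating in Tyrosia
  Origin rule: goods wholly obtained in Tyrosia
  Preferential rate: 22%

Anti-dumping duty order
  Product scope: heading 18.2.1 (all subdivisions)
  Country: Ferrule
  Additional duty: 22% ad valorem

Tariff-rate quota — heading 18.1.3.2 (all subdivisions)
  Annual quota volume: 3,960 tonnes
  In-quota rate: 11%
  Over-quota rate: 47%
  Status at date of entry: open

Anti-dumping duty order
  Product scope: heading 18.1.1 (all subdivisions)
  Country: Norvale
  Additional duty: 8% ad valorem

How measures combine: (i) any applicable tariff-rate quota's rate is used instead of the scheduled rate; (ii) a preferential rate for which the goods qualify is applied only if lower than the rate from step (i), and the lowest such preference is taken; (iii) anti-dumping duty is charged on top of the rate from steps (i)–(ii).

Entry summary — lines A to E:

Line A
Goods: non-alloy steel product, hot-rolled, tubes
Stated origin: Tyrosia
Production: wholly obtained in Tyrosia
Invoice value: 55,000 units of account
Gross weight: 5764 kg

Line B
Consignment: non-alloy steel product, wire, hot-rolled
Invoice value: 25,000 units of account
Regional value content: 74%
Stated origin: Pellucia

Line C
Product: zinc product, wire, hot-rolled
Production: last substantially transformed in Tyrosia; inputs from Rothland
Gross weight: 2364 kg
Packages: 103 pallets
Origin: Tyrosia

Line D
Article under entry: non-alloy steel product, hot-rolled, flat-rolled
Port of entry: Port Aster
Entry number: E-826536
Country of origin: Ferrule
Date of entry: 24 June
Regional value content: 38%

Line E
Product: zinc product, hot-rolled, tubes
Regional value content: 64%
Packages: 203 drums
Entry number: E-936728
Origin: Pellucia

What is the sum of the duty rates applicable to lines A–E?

Line A: non-alloy steel → 18.1; tubes → 18.1.2; hot-rolled → 18.1.2.1. Scheduled 14%. Tyrosia agreement on 18.1.2: wholly obtained → 22% available; preference 22% not lower than 14% → no reduction. → 14%.
Line B: non-alloy steel → 18.1; wire → 18.1.1; hot-rolled → 18.1.1.2. Scheduled 26%. Pellucia agreement on 18.3.3.2: 18.1.1.2 not covered. → 26%.
Line C: zinc → 18.2; wire → 18.2.1; hot-rolled → 18.2.1.2. Scheduled 15%. Tyrosia agreement on 18.1.2: 18.2.1.2 not covered; anti-dumping (Tyrosia, 18.2.1): +39%; total 15% + 39% = 54%. → 54%.
Line D: non-alloy steel → 18.1; flat-rolled → 18.1.3; hot-rolled → 18.1.3.3. Scheduled 9%. Ferrule agreement on 18.1.1: 18.1.3.3 not covered. → 9%.
Line E: zinc → 18.2; tubes → 18.2.2; hot-rolled → 18.2.2.2. Scheduled 14%. Pellucia agreement on 18.3.3.2: 18.2.2.2 not covered. → 14%.
Sum: 14% + 26% + 54% + 9% + 14% = 117%.

117%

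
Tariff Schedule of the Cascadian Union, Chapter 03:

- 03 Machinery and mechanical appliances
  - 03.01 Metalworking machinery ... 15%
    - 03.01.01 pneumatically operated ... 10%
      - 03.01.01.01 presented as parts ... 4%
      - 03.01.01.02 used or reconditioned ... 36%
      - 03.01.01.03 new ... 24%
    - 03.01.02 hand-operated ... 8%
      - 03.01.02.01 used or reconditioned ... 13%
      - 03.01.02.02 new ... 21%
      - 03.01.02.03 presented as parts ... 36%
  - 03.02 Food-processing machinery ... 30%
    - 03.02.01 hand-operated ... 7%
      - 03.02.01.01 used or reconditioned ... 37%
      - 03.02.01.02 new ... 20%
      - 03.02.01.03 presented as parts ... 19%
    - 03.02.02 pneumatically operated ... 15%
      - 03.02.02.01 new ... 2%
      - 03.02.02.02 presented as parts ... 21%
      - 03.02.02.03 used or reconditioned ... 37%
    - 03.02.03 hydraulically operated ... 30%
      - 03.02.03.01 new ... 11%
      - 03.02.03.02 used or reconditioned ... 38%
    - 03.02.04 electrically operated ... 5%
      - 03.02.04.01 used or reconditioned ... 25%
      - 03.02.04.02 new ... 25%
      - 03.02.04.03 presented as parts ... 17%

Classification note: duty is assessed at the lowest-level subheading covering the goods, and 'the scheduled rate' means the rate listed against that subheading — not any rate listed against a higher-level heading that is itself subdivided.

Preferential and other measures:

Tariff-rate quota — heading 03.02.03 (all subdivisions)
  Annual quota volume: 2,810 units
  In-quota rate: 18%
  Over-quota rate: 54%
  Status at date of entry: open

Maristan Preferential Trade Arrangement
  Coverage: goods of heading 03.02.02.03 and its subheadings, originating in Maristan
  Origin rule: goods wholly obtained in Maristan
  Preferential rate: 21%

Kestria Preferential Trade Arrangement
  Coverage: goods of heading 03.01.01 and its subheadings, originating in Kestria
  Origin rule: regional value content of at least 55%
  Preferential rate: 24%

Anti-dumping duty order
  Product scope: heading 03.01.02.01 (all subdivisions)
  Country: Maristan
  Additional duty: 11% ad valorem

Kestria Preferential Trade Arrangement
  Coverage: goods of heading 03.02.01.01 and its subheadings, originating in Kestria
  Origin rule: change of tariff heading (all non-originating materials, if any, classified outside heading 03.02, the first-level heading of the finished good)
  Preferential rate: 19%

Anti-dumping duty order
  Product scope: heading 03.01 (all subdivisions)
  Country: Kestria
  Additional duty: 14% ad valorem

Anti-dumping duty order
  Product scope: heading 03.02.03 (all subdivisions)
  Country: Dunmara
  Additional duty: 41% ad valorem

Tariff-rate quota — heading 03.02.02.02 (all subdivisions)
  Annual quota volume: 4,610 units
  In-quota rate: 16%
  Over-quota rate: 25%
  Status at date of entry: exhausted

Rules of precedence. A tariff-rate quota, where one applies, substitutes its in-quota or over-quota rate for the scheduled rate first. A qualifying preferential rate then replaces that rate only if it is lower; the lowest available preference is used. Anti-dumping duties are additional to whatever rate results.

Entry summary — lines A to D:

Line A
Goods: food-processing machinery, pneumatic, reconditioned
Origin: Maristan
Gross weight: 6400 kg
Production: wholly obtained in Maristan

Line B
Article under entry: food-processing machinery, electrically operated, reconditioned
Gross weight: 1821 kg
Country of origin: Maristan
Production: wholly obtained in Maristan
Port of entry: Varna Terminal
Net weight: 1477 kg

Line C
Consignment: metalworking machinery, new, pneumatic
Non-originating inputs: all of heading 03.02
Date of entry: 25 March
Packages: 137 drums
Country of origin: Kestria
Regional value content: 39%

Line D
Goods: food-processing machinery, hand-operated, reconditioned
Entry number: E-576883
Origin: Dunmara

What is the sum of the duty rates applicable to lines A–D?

Line A: food-processing → 03.02; pneumatic → 03.02.02; reconditioned → 03.02.02.03. Scheduled 37%. Maristan agreement on 03.02.02.03: wholly obtained → 21% available; preferential 21%. → 21%.
Line B: food-processing → 03.02; electrically operated → 03.02.04; reconditioned → 03.02.04.01. Scheduled 25%. Maristan agreement on 03.02.02.03: 03.02.04.01 not covered. → 25%.
Line C: metalworking → 03.01; pneumatic → 03.01.01; new → 03.01.01.03. Scheduled 24%. Kestria agreement on 03.01.01: RVC < 55%; Kestria agreement on 03.02.01.01: 03.01.01.03 not covered; anti-dumping (Kestria, 03.01): +14%; total 24% + 14% = 38%. → 38%.
Line D: food-processing → 03.02; hand-operated → 03.02.01; reconditioned → 03.02.01.01. Scheduled 37%. No special measure applies. → 37%.
Sum: 21% + 25% + 38% + 37% = 121%.

121%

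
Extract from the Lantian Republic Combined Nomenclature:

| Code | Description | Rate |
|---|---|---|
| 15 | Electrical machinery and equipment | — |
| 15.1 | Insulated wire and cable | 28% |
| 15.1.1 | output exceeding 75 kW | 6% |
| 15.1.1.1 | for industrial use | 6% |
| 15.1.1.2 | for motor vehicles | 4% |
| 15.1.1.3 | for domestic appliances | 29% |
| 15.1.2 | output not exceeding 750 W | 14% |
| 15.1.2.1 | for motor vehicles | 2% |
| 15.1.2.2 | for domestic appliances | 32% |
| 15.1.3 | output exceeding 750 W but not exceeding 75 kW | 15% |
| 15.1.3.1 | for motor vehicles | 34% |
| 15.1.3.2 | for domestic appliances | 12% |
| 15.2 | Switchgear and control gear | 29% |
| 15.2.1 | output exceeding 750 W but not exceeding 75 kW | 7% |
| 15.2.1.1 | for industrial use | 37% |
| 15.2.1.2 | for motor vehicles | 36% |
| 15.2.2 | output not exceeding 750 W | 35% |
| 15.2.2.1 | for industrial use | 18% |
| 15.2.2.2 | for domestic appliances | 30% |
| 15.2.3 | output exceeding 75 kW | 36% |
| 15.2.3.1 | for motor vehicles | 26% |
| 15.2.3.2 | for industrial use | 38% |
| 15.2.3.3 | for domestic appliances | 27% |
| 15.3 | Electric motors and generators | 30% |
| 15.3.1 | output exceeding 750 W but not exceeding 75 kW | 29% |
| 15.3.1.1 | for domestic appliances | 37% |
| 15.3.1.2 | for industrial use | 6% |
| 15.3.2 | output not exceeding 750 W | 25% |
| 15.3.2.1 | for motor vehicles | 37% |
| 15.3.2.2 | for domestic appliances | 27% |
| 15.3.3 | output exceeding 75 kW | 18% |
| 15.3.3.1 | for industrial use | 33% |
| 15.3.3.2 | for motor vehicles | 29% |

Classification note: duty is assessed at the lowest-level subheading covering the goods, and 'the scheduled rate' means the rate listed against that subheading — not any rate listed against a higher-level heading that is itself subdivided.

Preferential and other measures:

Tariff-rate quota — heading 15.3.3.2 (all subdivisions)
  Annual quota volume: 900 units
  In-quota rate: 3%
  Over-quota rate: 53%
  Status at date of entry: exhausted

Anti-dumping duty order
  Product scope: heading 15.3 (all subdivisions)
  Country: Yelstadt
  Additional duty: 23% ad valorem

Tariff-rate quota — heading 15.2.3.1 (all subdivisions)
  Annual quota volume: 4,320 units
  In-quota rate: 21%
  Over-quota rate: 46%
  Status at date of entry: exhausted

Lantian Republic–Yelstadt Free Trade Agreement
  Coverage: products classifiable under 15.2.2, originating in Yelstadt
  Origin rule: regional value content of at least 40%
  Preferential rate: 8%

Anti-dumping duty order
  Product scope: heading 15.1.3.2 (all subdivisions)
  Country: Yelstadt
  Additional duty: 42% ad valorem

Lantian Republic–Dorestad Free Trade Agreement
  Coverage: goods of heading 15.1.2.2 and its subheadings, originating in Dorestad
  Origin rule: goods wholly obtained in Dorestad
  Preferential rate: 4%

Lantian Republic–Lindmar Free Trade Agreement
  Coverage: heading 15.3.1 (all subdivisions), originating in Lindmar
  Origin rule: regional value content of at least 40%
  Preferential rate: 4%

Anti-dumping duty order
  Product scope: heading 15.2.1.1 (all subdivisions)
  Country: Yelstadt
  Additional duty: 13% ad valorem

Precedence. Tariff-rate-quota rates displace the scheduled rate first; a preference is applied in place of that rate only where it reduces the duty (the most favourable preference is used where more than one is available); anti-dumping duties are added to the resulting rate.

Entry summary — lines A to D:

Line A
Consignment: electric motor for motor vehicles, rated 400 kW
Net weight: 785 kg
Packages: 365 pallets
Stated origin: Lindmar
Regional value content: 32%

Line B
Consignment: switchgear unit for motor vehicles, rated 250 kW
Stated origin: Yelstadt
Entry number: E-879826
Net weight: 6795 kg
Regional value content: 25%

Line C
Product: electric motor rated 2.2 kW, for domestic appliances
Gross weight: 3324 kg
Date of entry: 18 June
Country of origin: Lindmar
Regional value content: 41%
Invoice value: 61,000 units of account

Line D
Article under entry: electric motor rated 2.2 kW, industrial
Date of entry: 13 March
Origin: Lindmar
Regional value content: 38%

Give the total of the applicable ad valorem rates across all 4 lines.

Line A: electric motor → 15.3; rated 400 kW → 15.3.3; for motor vehicles → 15.3.3.2. Scheduled 29%. quota on 15.3.3.2 exhausted → over-quota 53%; Lindmar agreement on 15.3.1: 15.3.3.2 not covered. → 53%.
Line B: switchgear unit → 15.2; rated 250 kW → 15.2.3; for motor vehicles → 15.2.3.1. Scheduled 26%. quota on 15.2.3.1 exhausted → over-quota 46%; Yelstadt agreement on 15.2.2: 15.2.3.1 not covered. → 46%.
Line C: electric motor → 15.3; rated 2.2 kW → 15.3.1; for domestic appliances → 15.3.1.1. Scheduled 37%. Lindmar agreement on 15.3.1: RVC ≥ 40% → 4% available; preferential 4%. → 4%.
Line D: electric motor → 15.3; rated 2.2 kW → 15.3.1; industrial → 15.3.1.2. Scheduled 6%. Lindmar agreement on 15.3.1: RVC < 40%. → 6%.
Sum: 53% + 46% + 4% + 6% = 109%.

109%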